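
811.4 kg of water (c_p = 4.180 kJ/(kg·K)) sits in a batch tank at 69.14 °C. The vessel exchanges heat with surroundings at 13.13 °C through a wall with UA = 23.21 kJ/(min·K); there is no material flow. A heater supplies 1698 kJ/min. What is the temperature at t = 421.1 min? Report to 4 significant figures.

85.33 °C

Lumped-capacitance energy balance: M c_p dT/dt = UA(T_amb − T) + Q̇.
dT/dt = (T_ss − T)/τ with T_ss = T_amb + Q̇/UA = 13.13 + 1698/23.21 = 86.2881 °C, τ = M c_p/UA = 811.4·4.180/23.21 = 146.129 min.
T approaches T_ss exponentially: T(t) = T_ss + (T₀ − T_ss) e^(−t/τ).
T(421.1) = 86.2881 + (-17.1481)·0.0560393 = 85.3272 °C.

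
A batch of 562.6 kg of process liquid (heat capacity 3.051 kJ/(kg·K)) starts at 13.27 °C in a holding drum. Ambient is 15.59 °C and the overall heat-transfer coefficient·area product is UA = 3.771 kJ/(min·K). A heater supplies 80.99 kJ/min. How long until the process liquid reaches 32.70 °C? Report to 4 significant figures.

771.7 min

Heat balance on the well-mixed liquid: M c_p dT/dt = −UA(T − T_amb) + Q̇.
τ = M c_p/UA = 455.182 min; T_ss = T_amb + Q̇/UA = 15.59 + 80.99/3.771 = 37.0671 °C.
T(t) = T_ss + (T₀ − T_ss)e^(−t/τ); set T = 32.70:
t = −τ ln[(T − T_ss)/(T₀ − T_ss)] = −455.182 · ln(0.183513) = 771.749 min.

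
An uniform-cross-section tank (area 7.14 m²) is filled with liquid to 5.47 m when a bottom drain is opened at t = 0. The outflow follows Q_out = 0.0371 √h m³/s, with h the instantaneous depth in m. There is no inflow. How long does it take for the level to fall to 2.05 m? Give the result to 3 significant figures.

Volume balance on the tank: A dh/dt = −0.0371 √h.
This is separable: 2 d(√h)/dt = −0.0371/A, so √h = √h₀ − (0.0371/(2A)) t.
t = 2A(√h₀ − √h)/0.0371 = 2·7.14·(√5.47 − √2.05)/0.0371
  = 14.280 × (2.3388 − 1.4318) / 0.0371 = 349.12 s.

349 s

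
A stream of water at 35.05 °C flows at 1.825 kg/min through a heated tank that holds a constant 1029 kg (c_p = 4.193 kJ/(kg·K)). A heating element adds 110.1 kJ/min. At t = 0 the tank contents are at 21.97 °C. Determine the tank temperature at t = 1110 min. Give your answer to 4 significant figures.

45.60 °C

First-law balance (no shaft work): M c_p dT/dt = ṁ c_p (T_in − T) + 110.1.
Rearrange: dT/dt = (T_ss − T)/τ with τ = M/ṁ = 563.836 min and T_ss = T_in + Q̇/(ṁ c_p) = 49.4380 °C.
Integrating: T(t) = T_ss + (T₀ − T_ss) e^(−t/τ).
T(1110) = 49.4380 + (-27.4680)·e^(−1110/563.836) = 49.4380 + (-27.4680)·0.139644 = 45.6022 °C.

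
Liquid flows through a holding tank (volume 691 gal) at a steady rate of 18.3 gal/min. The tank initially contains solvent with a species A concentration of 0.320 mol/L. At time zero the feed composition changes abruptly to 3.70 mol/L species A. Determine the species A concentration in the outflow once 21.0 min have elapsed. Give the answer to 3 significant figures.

1.76 mol/L

Transient balance on the dissolved component: V dC/dt = Q(C_in − C).
Time constant τ = V/Q = 691/18.3 = 37.760 min.
C approaches C_in exponentially: C(t) = C_in + (C₀ − C_in) e^(−t/τ).
C(21.0) = 3.70 + (0.320 − 3.70)·e^(−21.0/37.760) = 3.70 + (-3.3800)·0.57341 = 1.7619 mol/L.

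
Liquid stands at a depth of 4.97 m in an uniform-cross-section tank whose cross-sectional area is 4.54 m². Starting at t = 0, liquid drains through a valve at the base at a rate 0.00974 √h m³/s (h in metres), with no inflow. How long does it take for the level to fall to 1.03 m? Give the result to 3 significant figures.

A dh/dt = −Q_out = −0.00974 √h.
∫ h^(−1/2) dh = −(0.00974/A) ∫ dt, giving 2√h = 2√h₀ − (0.00974/A) t.
t = 2A(√h₀ − √h)/0.00974 = 2·4.54·(√4.97 − √1.03)/0.00974
  = 9.0800 × (2.2293 − 1.0149) / 0.00974 = 1132.2 s.

1130 s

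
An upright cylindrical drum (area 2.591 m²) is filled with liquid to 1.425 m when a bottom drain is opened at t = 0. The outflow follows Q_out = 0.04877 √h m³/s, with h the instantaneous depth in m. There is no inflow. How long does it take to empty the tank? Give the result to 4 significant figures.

126.8 s

Mass balance (ρ constant): A dh/dt = −0.04877 √h.
Separate and integrate: 2(√h − √h₀) = −(0.04877/A) t.
Set h = 0: 2√h₀ = (0.04877/A) t_empty ⇒ t_empty = 2A√h₀/0.04877.
t_empty = 2·2.591·√1.425/0.04877 = 5.18200·1.19373/0.04877 = 126.839 s.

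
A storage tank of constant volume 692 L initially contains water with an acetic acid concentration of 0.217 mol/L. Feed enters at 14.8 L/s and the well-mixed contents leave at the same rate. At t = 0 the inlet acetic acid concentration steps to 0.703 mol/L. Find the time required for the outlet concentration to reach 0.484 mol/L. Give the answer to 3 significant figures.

Species balance: V dC/dt = Q(C_in − C) ⇒ τ = V/Q = 46.757 s.
C(t) = C_in + (C₀ − C_in) e^(−t/τ). Set C = 0.484 and solve for t:
e^(−t/τ) = (C − C_in)/(C₀ − C_in) = (0.484 − 0.703)/(0.217 − 0.703) = 0.45062
t = −τ ln(…) = 46.757 × 0.79714 = 37.272 s.

37.3 s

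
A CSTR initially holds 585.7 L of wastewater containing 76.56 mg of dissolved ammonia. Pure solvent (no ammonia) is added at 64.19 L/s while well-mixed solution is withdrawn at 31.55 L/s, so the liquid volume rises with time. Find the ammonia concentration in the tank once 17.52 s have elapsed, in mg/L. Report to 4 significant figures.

Total volume: dV/dt = Q_in − Q_out = 32.6400 L/s, so V(t) = 585.7 + 32.6400 t and V(17.52) = 1157.55 L.
Species balance (pure solvent in): dm/dt = −Q_out · m/V(t).
dm/m = −Q_out dt/(V₀ + 32.6400 t); integrating gives ln(m/m₀) = −(Q_out/(Q_in−Q_out)) ln(V/V₀).
m = m₀ (V₀/V)^(Q_out/(Q_in−Q_out)) = 76.56 × (585.7/1157.55)^(0.966605) = 39.6293 mg.
C = m/V = 39.6293/1157.55 = 0.0342354 mg/L.

0.03424 mg/L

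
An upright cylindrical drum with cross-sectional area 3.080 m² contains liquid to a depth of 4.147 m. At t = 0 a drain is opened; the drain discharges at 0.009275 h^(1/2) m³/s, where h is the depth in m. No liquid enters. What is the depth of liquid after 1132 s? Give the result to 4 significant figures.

With no inflow, A dh/dt = −0.009275 √h.
This is separable: 2 d(√h)/dt = −0.009275/A, so √h = √h₀ − (0.009275/(2A)) t.
√h = √4.147 − 0.009275·1132/(2·3.080) = 2.03642 − 1.70443 = 0.331987.
h = 0.331987² = 0.110215 m.

0.1102 m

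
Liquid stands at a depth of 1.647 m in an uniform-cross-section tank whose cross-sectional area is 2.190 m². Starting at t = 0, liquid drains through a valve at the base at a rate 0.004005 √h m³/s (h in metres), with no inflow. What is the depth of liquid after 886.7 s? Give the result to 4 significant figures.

With no inflow, A dh/dt = −0.004005 √h.
Separate and integrate: 2(√h − √h₀) = −(0.004005/A) t.
√h = √1.647 − 0.004005·886.7/(2·2.190) = 1.28335 − 0.810784 = 0.472571.
h = 0.472571² = 0.223323 m.

0.2233 m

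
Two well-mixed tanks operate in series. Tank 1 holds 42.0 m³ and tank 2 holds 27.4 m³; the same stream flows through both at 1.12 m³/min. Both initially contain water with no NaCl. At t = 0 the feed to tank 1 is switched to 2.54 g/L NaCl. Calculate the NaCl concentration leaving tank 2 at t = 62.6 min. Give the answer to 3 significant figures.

Time constants: τᵢ = Vᵢ/Q for each well-mixed tank.
τ₁ = 42.0/1.12 = 37.500 min; τ₂ = 27.4/1.12 = 24.464 min.
Solving the cascade with C₁(0)=C₂(0)=0 gives C₂(t) = C_in[1 − (τ₁ e^(−t/τ₁) − τ₂ e^(−t/τ₂))/(τ₁ − τ₂)].
At t = 62.6: e^(−t/τ₁) = 0.18837, e^(−t/τ₂) = 0.077395.
C₂ = 2.54·[1 − (37.500·0.18837 − 24.464·0.077395)/(13.036)] = 2.54·0.60335 = 1.5325 g/L.

1.53 g/L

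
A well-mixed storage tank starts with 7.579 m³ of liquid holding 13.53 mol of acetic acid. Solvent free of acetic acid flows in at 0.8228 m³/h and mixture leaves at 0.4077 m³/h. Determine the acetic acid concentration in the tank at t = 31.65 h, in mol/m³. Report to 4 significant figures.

Let m(t) be the amount of acetic acid. Volume: V(t) = V₀ + (Q_in − Q_out) t = 7.579 + 0.415100 t; V(31.65) = 20.7169 m³.
Solute balance: dm/dt = 0 − Q_out C = −Q_out m/V(t).
dm/m = −Q_out dt/(V₀ + 0.415100 t); integrating gives ln(m/m₀) = −(Q_out/(Q_in−Q_out)) ln(V/V₀).
m = m₀ (V₀/V)^(Q_out/(Q_in−Q_out)) = 13.53 × (7.579/20.7169)^(0.982173) = 5.03930 mol.
C = m/V = 5.03930/20.7169 = 0.243246 mol/m³.

0.2432 mol/m³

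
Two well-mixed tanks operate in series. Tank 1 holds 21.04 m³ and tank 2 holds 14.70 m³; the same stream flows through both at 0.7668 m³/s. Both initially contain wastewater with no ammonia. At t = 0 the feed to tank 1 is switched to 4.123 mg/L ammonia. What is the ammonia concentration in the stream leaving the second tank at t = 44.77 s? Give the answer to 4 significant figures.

2.372 mg/L

Species balance on tank i: dCᵢ/dt = (Cᵢ₋₁ − Cᵢ)/τᵢ with τᵢ = Vᵢ/Q.
τ₁ = 21.04/0.7668 = 27.4387 s; τ₂ = 14.70/0.7668 = 19.1706 s.
Solving the cascade with C₁(0)=C₂(0)=0 gives C₂(t) = C_in[1 − (τ₁ e^(−t/τ₁) − τ₂ e^(−t/τ₂))/(τ₁ − τ₂)].
At t = 44.77: e^(−t/τ₁) = 0.195609, e^(−t/τ₂) = 0.0967767.
C₂ = 4.123·[1 − (27.4387·0.195609 − 19.1706·0.0967767)/(8.26813)] = 4.123·0.575237 = 2.37170 mg/L.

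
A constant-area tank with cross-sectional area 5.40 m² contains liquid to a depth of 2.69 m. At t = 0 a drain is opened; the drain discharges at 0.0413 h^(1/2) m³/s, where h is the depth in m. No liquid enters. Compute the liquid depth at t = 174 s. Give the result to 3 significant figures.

Unsteady balance on liquid volume: A dh/dt = −0.0413 √h.
This is separable: 2 d(√h)/dt = −0.0413/A, so √h = √h₀ − (0.0413/(2A)) t.
√h = √2.69 − 0.0413·174/(2·5.40) = 1.6401 − 0.66539 = 0.97473.
h = 0.97473² = 0.95010 m.

0.950 m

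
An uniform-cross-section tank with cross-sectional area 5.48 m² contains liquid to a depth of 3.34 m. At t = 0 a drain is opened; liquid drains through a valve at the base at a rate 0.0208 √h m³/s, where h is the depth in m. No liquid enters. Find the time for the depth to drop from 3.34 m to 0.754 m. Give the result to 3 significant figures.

505 s

Volume balance on the tank: A dh/dt = −0.0208 √h.
∫ h^(−1/2) dh = −(0.0208/A) ∫ dt, giving 2√h = 2√h₀ − (0.0208/A) t.
t = 2A(√h₀ − √h)/0.0208 = 2·5.48·(√3.34 − √0.754)/0.0208
  = 10.960 × (1.8276 − 0.86833) / 0.0208 = 505.44 s.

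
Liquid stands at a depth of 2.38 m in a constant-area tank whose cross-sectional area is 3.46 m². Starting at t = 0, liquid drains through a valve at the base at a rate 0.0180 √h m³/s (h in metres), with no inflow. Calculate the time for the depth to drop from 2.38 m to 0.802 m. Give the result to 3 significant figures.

A dh/dt = −Q_out = −0.0180 √h.
This is separable: 2 d(√h)/dt = −0.0180/A, so √h = √h₀ − (0.0180/(2A)) t.
t = 2A(√h₀ − √h)/0.0180 = 2·3.46·(√2.38 − √0.802)/0.0180
  = 6.9200 × (1.5427 − 0.89554) / 0.0180 = 248.80 s.

249 s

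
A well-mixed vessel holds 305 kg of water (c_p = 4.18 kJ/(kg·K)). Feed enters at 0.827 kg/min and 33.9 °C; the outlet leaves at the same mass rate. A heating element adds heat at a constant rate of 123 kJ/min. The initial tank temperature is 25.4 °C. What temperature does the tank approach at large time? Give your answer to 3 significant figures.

69.5 °C

M c_p dT/dt = ṁ c_p (T_in − T) + Q̇.
At steady state dT/dt = 0 ⇒ T_ss = T_in + Q̇/(ṁ c_p) = 33.9 + 123/(0.827·4.18) = 69.481 °C.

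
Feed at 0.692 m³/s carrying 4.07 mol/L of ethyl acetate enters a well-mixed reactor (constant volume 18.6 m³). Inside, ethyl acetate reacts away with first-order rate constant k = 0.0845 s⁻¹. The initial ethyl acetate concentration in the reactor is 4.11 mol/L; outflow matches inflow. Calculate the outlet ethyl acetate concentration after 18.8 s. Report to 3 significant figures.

1.53 mol/L

Accumulation = in − out − consumed: V dC/dt = Q C_in − Q C − k V C.
This is linear with rate a = Q/V + k = 0.12170 s⁻¹.
C_ss = Q C_in/(Q + kV) = 1.2442 mol/L; C(t) = C_ss + (C₀ − C_ss) e^(−a t).
C(18.8) = 1.2442 + (2.8658)·e^(−0.12170·18.8) = 1.2442 + (2.8658)·0.10147 = 1.5350 mol/L.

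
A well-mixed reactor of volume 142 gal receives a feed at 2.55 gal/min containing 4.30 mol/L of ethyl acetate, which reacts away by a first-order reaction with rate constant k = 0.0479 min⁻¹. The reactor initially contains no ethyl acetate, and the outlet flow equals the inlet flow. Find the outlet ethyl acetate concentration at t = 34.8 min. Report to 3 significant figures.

1.05 mol/L

Accumulation = in − out − consumed: V dC/dt = Q C_in − Q C − k V C.
dC/dt = (Q/V) C_in − (Q/V + k) C; effective rate a = Q/V + k = 0.017958 + 0.0479 = 0.065858 min⁻¹.
C_ss = Q C_in/(Q + kV) = 1.1725 mol/L; C(t) = C_ss + (C₀ − C_ss) e^(−a t).
C(34.8) = 1.1725 + (-1.1725)·e^(−0.065858·34.8) = 1.1725 + (-1.1725)·0.10108 = 1.0540 mol/L.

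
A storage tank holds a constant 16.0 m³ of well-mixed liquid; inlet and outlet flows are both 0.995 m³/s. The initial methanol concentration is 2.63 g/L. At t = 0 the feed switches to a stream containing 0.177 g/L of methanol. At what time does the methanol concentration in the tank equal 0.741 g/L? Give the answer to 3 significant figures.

23.6 s

Species balance: V dC/dt = Q(C_in − C) ⇒ τ = V/Q = 16.080 s.
C(t) = C_in + (C₀ − C_in) e^(−t/τ). Set C = 0.741 and solve for t:
e^(−t/τ) = (C − C_in)/(C₀ − C_in) = (0.741 − 0.177)/(2.63 − 0.177) = 0.22992
t = −τ ln(…) = 16.080 × 1.4700 = 23.638 s.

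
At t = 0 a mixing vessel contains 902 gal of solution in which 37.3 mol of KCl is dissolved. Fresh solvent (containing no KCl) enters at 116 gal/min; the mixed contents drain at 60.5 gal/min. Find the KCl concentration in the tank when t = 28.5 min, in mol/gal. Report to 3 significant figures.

Total volume: dV/dt = Q_in − Q_out = 55.500 gal/min, so V(t) = 902 + 55.500 t and V(28.5) = 2483.8 gal.
Solute balance: dm/dt = 0 − Q_out C = −Q_out m/V(t).
dm/m = −Q_out dt/(V₀ + 55.500 t); integrating gives ln(m/m₀) = −(Q_out/(Q_in−Q_out)) ln(V/V₀).
m = m₀ (V₀/V)^(Q_out/(Q_in−Q_out)) = 37.3 × (902/2483.8)^(1.0901) = 12.365 mol.
C = m/V = 12.365/2483.8 = 0.0049782 mol/gal.

0.00498 mol/gal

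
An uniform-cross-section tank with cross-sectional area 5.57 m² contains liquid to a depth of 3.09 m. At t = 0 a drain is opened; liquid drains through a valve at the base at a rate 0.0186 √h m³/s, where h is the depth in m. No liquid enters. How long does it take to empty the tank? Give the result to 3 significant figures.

With no inflow, A dh/dt = −0.0186 √h.
Separate and integrate: 2(√h − √h₀) = −(0.0186/A) t.
Tank is empty when √h = 0: t_empty = 2A√h₀/0.0186.
t_empty = 2·5.57·√3.09/0.0186 = 11.140·1.7578/0.0186 = 1052.8 s.

1050 s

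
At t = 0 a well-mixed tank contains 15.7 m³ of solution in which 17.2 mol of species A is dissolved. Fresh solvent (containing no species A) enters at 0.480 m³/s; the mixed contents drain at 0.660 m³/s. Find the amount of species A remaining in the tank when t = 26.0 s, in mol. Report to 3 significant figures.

Let m(t) be the amount of species A. Volume: V(t) = V₀ + (Q_in − Q_out) t = 15.7 − 0.18000 t; V(26.0) = 11.020 m³.
Solute balance: dm/dt = 0 − Q_out C = −Q_out m/V(t).
Separate: dm/m = −Q_out dt/V(t) ⇒ ln(m/m₀) = −(Q_out/(Q_in−Q_out)) ln(V/V₀).
m = m₀ (V₀/V)^(Q_out/(Q_in−Q_out)) = 17.2 × (15.7/11.020)^(-3.6667) = 4.6978 mol.

4.70 mol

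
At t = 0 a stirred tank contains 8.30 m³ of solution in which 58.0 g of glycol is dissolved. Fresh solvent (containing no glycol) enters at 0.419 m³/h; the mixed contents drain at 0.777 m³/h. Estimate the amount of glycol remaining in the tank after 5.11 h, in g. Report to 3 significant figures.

33.8 g

Total volume: dV/dt = Q_in − Q_out = -0.35800 m³/h, so V(t) = 8.30 − 0.35800 t and V(5.11) = 6.4706 m³.
Species balance (pure solvent in): dm/dt = −Q_out · m/V(t).
dm/m = −Q_out dt/(V₀ − 0.35800 t); integrating gives ln(m/m₀) = −(Q_out/(Q_in−Q_out)) ln(V/V₀).
m = m₀ (V₀/V)^(Q_out/(Q_in−Q_out)) = 58.0 × (8.30/6.4706)^(-2.1704) = 33.786 g.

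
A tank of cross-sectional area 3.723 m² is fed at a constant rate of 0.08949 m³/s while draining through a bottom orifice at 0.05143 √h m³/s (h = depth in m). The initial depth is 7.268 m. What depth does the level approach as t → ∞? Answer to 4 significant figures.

A dh/dt = Q_in − 0.05143 √h. Steady state requires inflow = outflow:
Q_in = 0.05143 √h_ss ⇒ √h_ss = 0.08949/0.05143 = 1.74003.
h_ss = 1.74003² = 3.02772 m. (Since h₀ = 7.268 m > h_ss, the level will fall toward this value.)

3.028 m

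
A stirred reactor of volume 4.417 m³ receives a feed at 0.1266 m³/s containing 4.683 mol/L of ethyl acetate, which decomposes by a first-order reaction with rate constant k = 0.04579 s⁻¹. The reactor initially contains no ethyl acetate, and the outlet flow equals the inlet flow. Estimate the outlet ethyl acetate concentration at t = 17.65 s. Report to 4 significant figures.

1.318 mol/L

Accumulation = in − out − consumed: V dC/dt = Q C_in − Q C − k V C.
This is linear with rate a = Q/V + k = 0.0744520 s⁻¹.
C_ss = Q C_in/(Q + kV) = 1.80283 mol/L; C(t) = C_ss + (C₀ − C_ss) e^(−a t).
C(17.65) = 1.80283 + (-1.80283)·e^(−0.0744520·17.65) = 1.80283 + (-1.80283)·0.268722 = 1.31837 mol/L.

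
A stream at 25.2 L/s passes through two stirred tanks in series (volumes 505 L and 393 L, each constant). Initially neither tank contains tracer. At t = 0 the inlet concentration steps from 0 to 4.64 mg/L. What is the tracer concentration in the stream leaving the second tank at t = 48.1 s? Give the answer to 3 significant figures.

3.49 mg/L

Each tank obeys Vᵢ dCᵢ/dt = Q(Cᵢ₋₁ − Cᵢ), so τᵢ = Vᵢ/Q.
τ₁ = 505/25.2 = 20.040 s; τ₂ = 393/25.2 = 15.595 s.
Solving the cascade with C₁(0)=C₂(0)=0 gives C₂(t) = C_in[1 − (τ₁ e^(−t/τ₁) − τ₂ e^(−t/τ₂))/(τ₁ − τ₂)].
At t = 48.1: e^(−t/τ₁) = 0.090696, e^(−t/τ₂) = 0.045763.
C₂ = 4.64·[1 − (20.040·0.090696 − 15.595·0.045763)/(4.4444)] = 4.64·0.75164 = 3.4876 mg/L.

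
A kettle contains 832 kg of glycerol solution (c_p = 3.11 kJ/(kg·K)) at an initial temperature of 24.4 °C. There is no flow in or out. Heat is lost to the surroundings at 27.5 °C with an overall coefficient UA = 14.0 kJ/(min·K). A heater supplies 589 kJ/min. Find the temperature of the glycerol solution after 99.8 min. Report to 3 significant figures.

43.2 °C

M c_p dT/dt = −UA(T − T_amb) + Q̇.
dT/dt = (T_ss − T)/τ with T_ss = T_amb + Q̇/UA = 27.5 + 589/14.0 = 69.571 °C, τ = M c_p/UA = 832·3.11/14.0 = 184.82 min.
Integrating: T(t) = T_ss + (T₀ − T_ss) e^(−t/τ).
T(99.8) = 69.571 + (-45.171)·0.58276 = 43.247 °C.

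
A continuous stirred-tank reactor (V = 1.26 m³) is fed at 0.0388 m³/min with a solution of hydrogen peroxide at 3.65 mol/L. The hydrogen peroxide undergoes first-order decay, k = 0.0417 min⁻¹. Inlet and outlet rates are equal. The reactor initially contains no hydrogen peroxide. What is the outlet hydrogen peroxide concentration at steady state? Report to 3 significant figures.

1.55 mol/L

Accumulation = in − out − consumed: V dC/dt = Q C_in − Q C − k V C.
At steady state: 0 = Q C_in − (Q + kV) C_ss, so C_ss = Q C_in/(Q + kV).
C_ss = 0.0388·3.65/(0.0388 + 0.0417·1.26) = 0.14162/0.091342 = 1.5504 mol/L.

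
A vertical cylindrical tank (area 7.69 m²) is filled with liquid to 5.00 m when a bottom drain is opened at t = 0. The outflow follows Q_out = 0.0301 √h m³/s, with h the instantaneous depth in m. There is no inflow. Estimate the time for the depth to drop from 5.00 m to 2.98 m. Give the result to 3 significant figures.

A dh/dt = −Q_out = −0.0301 √h.
∫ h^(−1/2) dh = −(0.0301/A) ∫ dt, giving 2√h = 2√h₀ − (0.0301/A) t.
t = 2A(√h₀ − √h)/0.0301 = 2·7.69·(√5.00 − √2.98)/0.0301
  = 15.380 × (2.2361 − 1.7263) / 0.0301 = 260.49 s.

260 s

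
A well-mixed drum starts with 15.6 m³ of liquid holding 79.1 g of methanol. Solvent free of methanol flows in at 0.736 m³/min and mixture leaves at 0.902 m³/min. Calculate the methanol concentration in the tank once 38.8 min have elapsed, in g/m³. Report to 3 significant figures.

0.478 g/m³

Let m(t) be the amount of methanol. Volume: V(t) = V₀ + (Q_in − Q_out) t = 15.6 − 0.16600 t; V(38.8) = 9.1592 m³.
Solute balance: dm/dt = 0 − Q_out C = −Q_out m/V(t).
dm/m = −Q_out dt/(V₀ − 0.16600 t); integrating gives ln(m/m₀) = −(Q_out/(Q_in−Q_out)) ln(V/V₀).
m = m₀ (V₀/V)^(Q_out/(Q_in−Q_out)) = 79.1 × (15.6/9.1592)^(-5.4337) = 4.3806 g.
C = m/V = 4.3806/9.1592 = 0.47827 g/m³.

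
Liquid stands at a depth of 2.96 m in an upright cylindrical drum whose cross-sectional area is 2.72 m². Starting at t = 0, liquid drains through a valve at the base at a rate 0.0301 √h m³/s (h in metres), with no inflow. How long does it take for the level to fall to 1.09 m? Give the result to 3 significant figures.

122 s

With no inflow, A dh/dt = −0.0301 √h.
Separate and integrate: 2(√h − √h₀) = −(0.0301/A) t.
t = 2A(√h₀ − √h)/0.0301 = 2·2.72·(√2.96 − √1.09)/0.0301
  = 5.4400 × (1.7205 − 1.0440) / 0.0301 = 122.25 s.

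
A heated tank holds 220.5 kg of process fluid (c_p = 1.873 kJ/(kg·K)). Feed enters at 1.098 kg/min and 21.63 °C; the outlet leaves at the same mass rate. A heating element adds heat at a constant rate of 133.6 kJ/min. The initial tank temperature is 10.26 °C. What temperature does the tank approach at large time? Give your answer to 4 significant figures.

86.59 °C

Unsteady energy balance on the tank contents: M c_p dT/dt = ṁ c_p (T_in − T) + 133.6.
At steady state dT/dt = 0 ⇒ T_ss = T_in + Q̇/(ṁ c_p) = 21.63 + 133.6/(1.098·1.873) = 86.5930 °C.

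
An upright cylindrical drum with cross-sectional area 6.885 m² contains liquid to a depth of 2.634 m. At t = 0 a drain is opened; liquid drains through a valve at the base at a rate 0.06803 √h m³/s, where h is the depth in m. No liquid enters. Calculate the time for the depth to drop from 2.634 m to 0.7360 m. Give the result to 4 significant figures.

154.9 s

Accumulation of liquid (constant cross-section A): A dh/dt = −0.06803 √h.
∫ h^(−1/2) dh = −(0.06803/A) ∫ dt, giving 2√h = 2√h₀ − (0.06803/A) t.
t = 2A(√h₀ − √h)/0.06803 = 2·6.885·(√2.634 − √0.7360)/0.06803
  = 13.7700 × (1.62296 − 0.857904) / 0.06803 = 154.855 s.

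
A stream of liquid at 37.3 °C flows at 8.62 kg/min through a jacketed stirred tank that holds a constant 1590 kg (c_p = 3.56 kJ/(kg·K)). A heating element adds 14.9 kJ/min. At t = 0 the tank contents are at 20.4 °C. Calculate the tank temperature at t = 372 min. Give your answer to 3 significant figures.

M c_p dT/dt = ṁ c_p (T_in − T) + Q̇.
τ = M/ṁ = 184.45 min; T_ss = T_in + Q̇/(ṁ c_p) = 37.3 + 14.9/(8.62·3.56) = 37.786 °C.
T approaches T_ss exponentially: T(t) = T_ss + (T₀ − T_ss) e^(−t/τ).
T(372) = 37.786 + (-17.386)·e^(−372/184.45) = 37.786 + (-17.386)·0.13309 = 35.472 °C.

35.5 °C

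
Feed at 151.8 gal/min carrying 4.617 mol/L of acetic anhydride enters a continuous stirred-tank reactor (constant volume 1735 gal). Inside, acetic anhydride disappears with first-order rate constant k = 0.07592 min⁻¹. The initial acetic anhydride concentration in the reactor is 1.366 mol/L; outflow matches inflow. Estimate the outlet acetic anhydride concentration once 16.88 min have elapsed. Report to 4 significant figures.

V dC/dt = Q(C_in − C) − k V C.
dC/dt = (Q/V) C_in − (Q/V + k) C; effective rate a = Q/V + k = 0.0874928 + 0.07592 = 0.163413 min⁻¹.
C_ss = Q C_in/(Q + kV) = 2.47199 mol/L; C(t) = C_ss + (C₀ − C_ss) e^(−a t).
C(16.88) = 2.47199 + (-1.10599)·e^(−0.163413·16.88) = 2.47199 + (-1.10599)·0.0633926 = 2.40188 mol/L.

2.402 mol/L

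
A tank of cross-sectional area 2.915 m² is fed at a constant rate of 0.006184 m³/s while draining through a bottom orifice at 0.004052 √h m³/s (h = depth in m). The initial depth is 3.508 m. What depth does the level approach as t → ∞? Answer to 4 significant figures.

2.329 m

Level balance: A dh/dt = 0.006184 − 0.004052 √h. Setting dh/dt = 0:
Q_in = 0.004052 √h_ss ⇒ √h_ss = 0.006184/0.004052 = 1.52616.
h_ss = 1.52616² = 2.32916 m. (Since h₀ = 3.508 m > h_ss, the level will fall toward this value.)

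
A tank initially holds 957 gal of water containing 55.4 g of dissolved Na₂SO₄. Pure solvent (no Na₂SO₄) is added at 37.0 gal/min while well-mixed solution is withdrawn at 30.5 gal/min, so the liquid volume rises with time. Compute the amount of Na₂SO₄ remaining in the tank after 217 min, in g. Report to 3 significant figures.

0.790 g

Total volume: dV/dt = Q_in − Q_out = 6.5000 gal/min, so V(t) = 957 + 6.5000 t and V(217) = 2367.5 gal.
Species balance (pure solvent in): dm/dt = −Q_out · m/V(t).
dm/m = −Q_out dt/(V₀ + 6.5000 t); integrating gives ln(m/m₀) = −(Q_out/(Q_in−Q_out)) ln(V/V₀).
m = m₀ (V₀/V)^(Q_out/(Q_in−Q_out)) = 55.4 × (957/2367.5)^(4.6923) = 0.79006 g.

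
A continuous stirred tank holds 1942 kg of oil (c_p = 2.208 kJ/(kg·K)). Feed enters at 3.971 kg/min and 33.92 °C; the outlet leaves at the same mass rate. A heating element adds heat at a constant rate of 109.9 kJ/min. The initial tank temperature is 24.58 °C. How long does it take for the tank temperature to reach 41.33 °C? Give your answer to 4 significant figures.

Heat balance on the well-mixed liquid: M c_p dT/dt = ṁ c_p (T_in − T) + 109.9.
τ = M/ṁ = 489.046 min; T_ss = T_in + Q̇/(ṁ c_p) = 46.4543 °C.
T(t) = T_ss + (T₀ − T_ss) e^(−t/τ). Set T = 41.33:
e^(−t/τ) = (41.33 − 46.4543)/(24.58 − 46.4543) = 0.234260
t = −489.046 · ln(0.234260) = 709.764 min.

709.8 min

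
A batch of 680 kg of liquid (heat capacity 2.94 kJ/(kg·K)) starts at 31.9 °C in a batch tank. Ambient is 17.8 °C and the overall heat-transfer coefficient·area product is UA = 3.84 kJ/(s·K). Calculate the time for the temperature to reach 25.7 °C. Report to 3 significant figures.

Energy balance: M c_p dT/dt = −UA(T − T_amb).
τ = M c_p/UA = 520.62 s; T_ss = T_amb = 17.800 °C.
T(t) = T_ss + (T₀ − T_ss)e^(−t/τ); set T = 25.7:
t = −τ ln[(T − T_ss)/(T₀ − T_ss)] = −520.62 · ln(0.56028) = 301.60 s.

302 s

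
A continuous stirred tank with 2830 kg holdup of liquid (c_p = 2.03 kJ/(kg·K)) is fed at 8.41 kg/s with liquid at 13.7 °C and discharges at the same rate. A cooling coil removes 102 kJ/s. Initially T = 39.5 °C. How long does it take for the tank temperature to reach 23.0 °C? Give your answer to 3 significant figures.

M c_p dT/dt = ṁ c_p (T_in − T) − Q̇.
τ = M/ṁ = 336.50 s; T_ss = T_in − Q̇/(ṁ c_p) = 7.7254 °C.
T(t) = T_ss + (T₀ − T_ss) e^(−t/τ). Set T = 23.0:
e^(−t/τ) = (23.0 − 7.7254)/(39.5 − 7.7254) = 0.48072
t = −336.50 · ln(0.48072) = 246.48 s.

246 s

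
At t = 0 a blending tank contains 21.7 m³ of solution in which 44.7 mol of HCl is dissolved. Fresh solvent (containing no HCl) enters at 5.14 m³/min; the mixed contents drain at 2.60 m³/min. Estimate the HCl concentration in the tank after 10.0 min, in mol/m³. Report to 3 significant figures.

Total volume: dV/dt = Q_in − Q_out = 2.5400 m³/min, so V(t) = 21.7 + 2.5400 t and V(10.0) = 47.100 m³.
Species balance (pure solvent in): dm/dt = −Q_out · m/V(t).
dm/m = −Q_out dt/(V₀ + 2.5400 t); integrating gives ln(m/m₀) = −(Q_out/(Q_in−Q_out)) ln(V/V₀).
m = m₀ (V₀/V)^(Q_out/(Q_in−Q_out)) = 44.7 × (21.7/47.100)^(1.0236) = 20.221 mol.
C = m/V = 20.221/47.100 = 0.42931 mol/m³.

0.429 mol/m³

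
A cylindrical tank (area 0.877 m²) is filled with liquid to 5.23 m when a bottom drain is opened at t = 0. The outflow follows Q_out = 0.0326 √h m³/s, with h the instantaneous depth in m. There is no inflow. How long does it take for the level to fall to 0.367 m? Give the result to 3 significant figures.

90.5 s

Volume balance on the tank: A dh/dt = −0.0326 √h.
This is separable: 2 d(√h)/dt = −0.0326/A, so √h = √h₀ − (0.0326/(2A)) t.
t = 2A(√h₀ − √h)/0.0326 = 2·0.877·(√5.23 − √0.367)/0.0326
  = 1.7540 × (2.2869 − 0.60581) / 0.0326 = 90.450 s.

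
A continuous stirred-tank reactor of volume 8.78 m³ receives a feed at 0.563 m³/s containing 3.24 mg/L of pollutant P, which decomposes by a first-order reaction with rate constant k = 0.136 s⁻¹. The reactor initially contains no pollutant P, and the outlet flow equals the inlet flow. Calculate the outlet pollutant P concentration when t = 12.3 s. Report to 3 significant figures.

V dC/dt = Q(C_in − C) − k V C.
This is linear with rate a = Q/V + k = 0.20012 s⁻¹.
C_ss = Q C_in/(Q + kV) = 1.0382 mg/L; C(t) = C_ss + (C₀ − C_ss) e^(−a t).
C(12.3) = 1.0382 + (-1.0382)·e^(−0.20012·12.3) = 1.0382 + (-1.0382)·0.085306 = 0.94959 mg/L.

0.950 mg/L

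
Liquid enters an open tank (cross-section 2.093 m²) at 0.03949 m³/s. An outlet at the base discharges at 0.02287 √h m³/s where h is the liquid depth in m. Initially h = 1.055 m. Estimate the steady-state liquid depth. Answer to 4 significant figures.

Level balance: A dh/dt = 0.03949 − 0.02287 √h. Setting dh/dt = 0:
Q_in = 0.02287 √h_ss ⇒ √h_ss = 0.03949/0.02287 = 1.72672.
h_ss = 1.72672² = 2.98155 m. (Since h₀ = 1.055 m < h_ss, the level will rise toward this value.)

2.982 m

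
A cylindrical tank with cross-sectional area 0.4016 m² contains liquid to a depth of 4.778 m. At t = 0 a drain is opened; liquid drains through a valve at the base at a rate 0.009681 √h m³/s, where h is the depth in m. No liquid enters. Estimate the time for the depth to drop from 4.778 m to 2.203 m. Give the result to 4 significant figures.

58.21 s

Mass balance (ρ constant): A dh/dt = −0.009681 √h.
∫ h^(−1/2) dh = −(0.009681/A) ∫ dt, giving 2√h = 2√h₀ − (0.009681/A) t.
t = 2A(√h₀ − √h)/0.009681 = 2·0.4016·(√4.778 − √2.203)/0.009681
  = 0.803200 × (2.18586 − 1.48425) / 0.009681 = 58.2105 s.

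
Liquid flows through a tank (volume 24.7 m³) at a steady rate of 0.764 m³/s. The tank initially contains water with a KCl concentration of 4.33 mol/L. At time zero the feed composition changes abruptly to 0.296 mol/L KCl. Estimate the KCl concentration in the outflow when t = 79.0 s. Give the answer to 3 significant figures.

0.646 mol/L

Accumulation = in − out for the solute gives V dC/dt = Q(C_in − C).
So dC/dt = (C_in − C)/τ with τ = V/Q = 24.7/0.764 = 32.330 s.
C approaches C_in exponentially: C(t) = C_in + (C₀ − C_in) e^(−t/τ).
C(79.0) = 0.296 + (4.33 − 0.296)·e^(−79.0/32.330) = 0.296 + (4.0340)·0.086851 = 0.64636 mol/L.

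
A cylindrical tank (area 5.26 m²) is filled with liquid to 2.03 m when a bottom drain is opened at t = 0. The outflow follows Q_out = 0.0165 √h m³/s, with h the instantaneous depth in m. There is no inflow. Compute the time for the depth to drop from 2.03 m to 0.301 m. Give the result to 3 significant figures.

A dh/dt = −Q_out = −0.0165 √h.
Separate and integrate: 2(√h − √h₀) = −(0.0165/A) t.
t = 2A(√h₀ − √h)/0.0165 = 2·5.26·(√2.03 − √0.301)/0.0165
  = 10.520 × (1.4248 − 0.54863) / 0.0165 = 558.61 s.

559 s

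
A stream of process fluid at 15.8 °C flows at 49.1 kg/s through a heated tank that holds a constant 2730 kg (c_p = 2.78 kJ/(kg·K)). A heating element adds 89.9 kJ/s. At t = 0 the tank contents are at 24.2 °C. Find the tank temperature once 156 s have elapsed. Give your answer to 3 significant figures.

M c_p dT/dt = ṁ c_p (T_in − T) + Q̇.
τ = M/ṁ = 55.601 s; T_ss = T_in + Q̇/(ṁ c_p) = 15.8 + 89.9/(49.1·2.78) = 16.459 °C.
Solution: T(t) = T_ss + (T₀ − T_ss) e^(−t/τ).
T(156) = 16.459 + (7.7414)·e^(−156/55.601) = 16.459 + (7.7414)·0.060464 = 16.927 °C.

16.9 °C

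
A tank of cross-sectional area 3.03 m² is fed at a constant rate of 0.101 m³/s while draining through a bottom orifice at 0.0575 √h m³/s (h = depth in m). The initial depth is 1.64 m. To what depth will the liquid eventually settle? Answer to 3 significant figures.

3.09 m

A dh/dt = Q_in − 0.0575 √h. Steady state requires inflow = outflow:
Q_in = 0.0575 √h_ss ⇒ √h_ss = 0.101/0.0575 = 1.7565.
h_ss = 1.7565² = 3.0854 m. (Since h₀ = 1.64 m < h_ss, the level will rise toward this value.)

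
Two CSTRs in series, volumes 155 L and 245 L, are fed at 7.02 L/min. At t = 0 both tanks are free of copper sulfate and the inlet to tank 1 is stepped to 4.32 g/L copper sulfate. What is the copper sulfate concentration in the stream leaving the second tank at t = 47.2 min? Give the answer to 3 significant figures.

Time constants: τᵢ = Vᵢ/Q for each well-mixed tank.
τ₁ = 155/7.02 = 22.080 min; τ₂ = 245/7.02 = 34.900 min.
Solving the cascade with C₁(0)=C₂(0)=0 gives C₂(t) = C_in[1 − (τ₁ e^(−t/τ₁) − τ₂ e^(−t/τ₂))/(τ₁ − τ₂)].
At t = 47.2: e^(−t/τ₁) = 0.11793, e^(−t/τ₂) = 0.25861.
C₂ = 4.32·[1 − (22.080·0.11793 − 34.900·0.25861)/(-12.821)] = 4.32·0.49909 = 2.1561 g/L.

2.16 g/L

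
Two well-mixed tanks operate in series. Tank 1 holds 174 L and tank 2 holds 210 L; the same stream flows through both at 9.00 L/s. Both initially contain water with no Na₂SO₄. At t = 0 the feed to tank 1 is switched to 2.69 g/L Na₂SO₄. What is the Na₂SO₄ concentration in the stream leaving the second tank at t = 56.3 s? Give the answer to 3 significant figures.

1.99 g/L

Each tank obeys Vᵢ dCᵢ/dt = Q(Cᵢ₋₁ − Cᵢ), so τᵢ = Vᵢ/Q.
τ₁ = 174/9.00 = 19.333 s; τ₂ = 210/9.00 = 23.333 s.
Tank 1: C₁ = C_in(1 − e^(−t/τ₁)). Tank 2 (τ₁ ≠ τ₂): C₂ = C_in[1 − (τ₁ e^(−t/τ₁) − τ₂ e^(−t/τ₂))/(τ₁ − τ₂)].
At t = 56.3: e^(−t/τ₁) = 0.054363, e^(−t/τ₂) = 0.089559.
C₂ = 2.69·[1 − (19.333·0.054363 − 23.333·0.089559)/(-4.0000)] = 2.69·0.74033 = 1.9915 g/L.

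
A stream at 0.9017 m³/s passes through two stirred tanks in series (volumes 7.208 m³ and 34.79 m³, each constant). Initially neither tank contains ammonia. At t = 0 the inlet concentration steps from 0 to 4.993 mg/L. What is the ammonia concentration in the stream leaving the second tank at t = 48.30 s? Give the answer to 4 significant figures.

Time constants: τᵢ = Vᵢ/Q for each well-mixed tank.
τ₁ = 7.208/0.9017 = 7.99379 s; τ₂ = 34.79/0.9017 = 38.5827 s.
Solving the cascade with C₁(0)=C₂(0)=0 gives C₂(t) = C_in[1 − (τ₁ e^(−t/τ₁) − τ₂ e^(−t/τ₂))/(τ₁ − τ₂)].
At t = 48.30: e^(−t/τ₁) = 0.00237635, e^(−t/τ₂) = 0.285973.
C₂ = 4.993·[1 − (7.99379·0.00237635 − 38.5827·0.285973)/(-30.5889)] = 4.993·0.639914 = 3.19509 mg/L.

3.195 mg/L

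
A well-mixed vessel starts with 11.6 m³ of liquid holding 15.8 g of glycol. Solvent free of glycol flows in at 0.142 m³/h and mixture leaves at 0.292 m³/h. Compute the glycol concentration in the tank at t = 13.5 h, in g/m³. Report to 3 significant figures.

1.14 g/m³

Total volume: dV/dt = Q_in − Q_out = -0.15000 m³/h, so V(t) = 11.6 − 0.15000 t and V(13.5) = 9.5750 m³.
Solute balance: dm/dt = 0 − Q_out C = −Q_out m/V(t).
dm/m = −Q_out dt/(V₀ − 0.15000 t); integrating gives ln(m/m₀) = −(Q_out/(Q_in−Q_out)) ln(V/V₀).
m = m₀ (V₀/V)^(Q_out/(Q_in−Q_out)) = 15.8 × (11.6/9.5750)^(-1.9467) = 10.876 g.
C = m/V = 10.876/9.5750 = 1.1359 g/m³.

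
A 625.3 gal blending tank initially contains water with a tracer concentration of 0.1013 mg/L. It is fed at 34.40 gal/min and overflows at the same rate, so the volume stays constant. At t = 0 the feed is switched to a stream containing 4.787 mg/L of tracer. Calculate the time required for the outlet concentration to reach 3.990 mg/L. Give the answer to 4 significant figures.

Unsteady species balance (constant V, well mixed): V dC/dt = Q(C_in − C), so τ = V/Q = 18.1773 min.
C(t) = C_in + (C₀ − C_in) e^(−t/τ). Set C = 3.990 and solve for t:
e^(−t/τ) = (C − C_in)/(C₀ − C_in) = (3.990 − 4.787)/(0.1013 − 4.787) = 0.170092
t = −τ ln(…) = 18.1773 × 1.77142 = 32.1996 min.

32.20 min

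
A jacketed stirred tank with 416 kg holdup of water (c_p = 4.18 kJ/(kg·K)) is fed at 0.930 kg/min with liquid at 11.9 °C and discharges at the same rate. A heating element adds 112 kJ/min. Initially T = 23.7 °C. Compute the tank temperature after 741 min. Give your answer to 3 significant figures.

37.5 °C

Energy balance: M c_p dT/dt = ṁ c_p (T_in − T) + 112.
Rearrange: dT/dt = (T_ss − T)/τ with τ = M/ṁ = 447.31 min and T_ss = T_in + Q̇/(ṁ c_p) = 40.711 °C.
Solution: T(t) = T_ss + (T₀ − T_ss) e^(−t/τ).
T(741) = 40.711 + (-17.011)·e^(−741/447.31) = 40.711 + (-17.011)·0.19079 = 37.465 °C.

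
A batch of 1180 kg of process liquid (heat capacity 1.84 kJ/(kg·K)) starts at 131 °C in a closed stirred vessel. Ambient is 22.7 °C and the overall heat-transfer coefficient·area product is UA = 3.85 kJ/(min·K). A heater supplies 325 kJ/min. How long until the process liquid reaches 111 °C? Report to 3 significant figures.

1020 min

M c_p dT/dt = −UA(T − T_amb) + Q̇.
τ = M c_p/UA = 563.95 min; T_ss = T_amb + Q̇/UA = 22.7 + 325/3.85 = 107.12 °C.
T(t) = T_ss + (T₀ − T_ss)e^(−t/τ); set T = 111:
t = −τ ln[(T − T_ss)/(T₀ − T_ss)] = −563.95 · ln(0.16263) = 1024.3 min.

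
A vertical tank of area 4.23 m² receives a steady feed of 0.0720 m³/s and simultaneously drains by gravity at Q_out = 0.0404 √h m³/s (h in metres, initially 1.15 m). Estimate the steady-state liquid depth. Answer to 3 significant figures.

3.18 m

A dh/dt = Q_in − 0.0404 √h. Steady state requires inflow = outflow:
Q_in = 0.0404 √h_ss ⇒ √h_ss = 0.0720/0.0404 = 1.7822.
h_ss = 1.7822² = 3.1762 m. (Since h₀ = 1.15 m < h_ss, the level will rise toward this value.)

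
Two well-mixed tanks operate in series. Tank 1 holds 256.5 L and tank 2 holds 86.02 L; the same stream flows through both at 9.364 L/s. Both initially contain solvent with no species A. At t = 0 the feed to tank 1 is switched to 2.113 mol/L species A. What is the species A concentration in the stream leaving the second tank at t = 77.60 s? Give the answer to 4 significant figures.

Species balance on tank i: dCᵢ/dt = (Cᵢ₋₁ − Cᵢ)/τᵢ with τᵢ = Vᵢ/Q.
τ₁ = 256.5/9.364 = 27.3921 s; τ₂ = 86.02/9.364 = 9.18625 s.
Solving the cascade with C₁(0)=C₂(0)=0 gives C₂(t) = C_in[1 − (τ₁ e^(−t/τ₁) − τ₂ e^(−t/τ₂))/(τ₁ − τ₂)].
At t = 77.60: e^(−t/τ₁) = 0.0588402, e^(−t/τ₂) = 0.000214455.
C₂ = 2.113·[1 − (27.3921·0.0588402 − 9.18625·0.000214455)/(18.2059)] = 2.113·0.911579 = 1.92617 mol/L.

1.926 mol/L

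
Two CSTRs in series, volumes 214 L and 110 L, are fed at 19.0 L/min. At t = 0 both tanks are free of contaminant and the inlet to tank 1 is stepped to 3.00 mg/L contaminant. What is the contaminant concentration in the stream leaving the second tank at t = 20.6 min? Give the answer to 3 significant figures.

2.10 mg/L

Each tank obeys Vᵢ dCᵢ/dt = Q(Cᵢ₋₁ − Cᵢ), so τᵢ = Vᵢ/Q.
τ₁ = 214/19.0 = 11.263 min; τ₂ = 110/19.0 = 5.7895 min.
Tank 1: C₁ = C_in(1 − e^(−t/τ₁)). Tank 2 (τ₁ ≠ τ₂): C₂ = C_in[1 − (τ₁ e^(−t/τ₁) − τ₂ e^(−t/τ₂))/(τ₁ − τ₂)].
At t = 20.6: e^(−t/τ₁) = 0.16058, e^(−t/τ₂) = 0.028491.
C₂ = 3.00·[1 − (11.263·0.16058 − 5.7895·0.028491)/(5.4737)] = 3.00·0.69971 = 2.0991 mg/L.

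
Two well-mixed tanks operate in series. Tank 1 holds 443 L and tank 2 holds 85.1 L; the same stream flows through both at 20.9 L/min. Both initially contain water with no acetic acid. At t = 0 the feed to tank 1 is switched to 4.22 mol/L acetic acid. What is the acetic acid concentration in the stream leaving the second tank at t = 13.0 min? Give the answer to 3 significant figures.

Time constants: τᵢ = Vᵢ/Q for each well-mixed tank.
τ₁ = 443/20.9 = 21.196 min; τ₂ = 85.1/20.9 = 4.0718 min.
Tank 1: C₁ = C_in(1 − e^(−t/τ₁)). Tank 2 (τ₁ ≠ τ₂): C₂ = C_in[1 − (τ₁ e^(−t/τ₁) − τ₂ e^(−t/τ₂))/(τ₁ − τ₂)].
At t = 13.0: e^(−t/τ₁) = 0.54155, e^(−t/τ₂) = 0.041060.
C₂ = 4.22·[1 − (21.196·0.54155 − 4.0718·0.041060)/(17.124)] = 4.22·0.33944 = 1.4325 mol/L.

1.43 mol/L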